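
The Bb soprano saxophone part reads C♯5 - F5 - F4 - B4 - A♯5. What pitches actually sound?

The Bb soprano saxophone sounds a major second below written, so transpose each written note down a major second.
C#5 -> B4
F5 -> Eb5
F4 -> Eb4
B4 -> A4
A#5 -> G#5

B4 Eb5 Eb4 A4 G#5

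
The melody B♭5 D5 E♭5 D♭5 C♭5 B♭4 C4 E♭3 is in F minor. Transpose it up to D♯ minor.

G#6 B#5 C#6 B5 A5 G#5 A#4 C#4

From F up to D♯ is an augmented sixth; apply that to each pitch.
Bb5 -> G#6
D5 -> B#5
Eb5 -> C#6
Db5 -> B5
Cb5 -> A5
Bb4 -> G#5
C4 -> A#4
Eb3 -> C#4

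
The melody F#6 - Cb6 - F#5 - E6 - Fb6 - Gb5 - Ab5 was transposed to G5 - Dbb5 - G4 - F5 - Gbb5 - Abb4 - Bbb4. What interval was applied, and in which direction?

down a major seventh

Take the first pair: F#6 → G5. F to G spans 7 letter names, so the interval is some kind of seventh.
G5 to F#6 is 11 semitones, which makes it a major seventh; the second version is lower, so the direction is down.
Checking another pair — Ab5 → Bbb4 — gives the same interval.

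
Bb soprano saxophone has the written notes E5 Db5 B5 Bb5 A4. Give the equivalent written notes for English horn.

A5 Gb5 E6 Eb6 D5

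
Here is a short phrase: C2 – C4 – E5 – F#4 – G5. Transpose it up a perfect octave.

C3 C5 E6 F#5 G6

C2 gives C3
C4 gives C5
E5 gives E6
F#4 gives F#5
G5 gives G6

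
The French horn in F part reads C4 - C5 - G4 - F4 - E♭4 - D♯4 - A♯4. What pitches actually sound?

F3 F4 C4 Bb3 Ab3 G#3 D#4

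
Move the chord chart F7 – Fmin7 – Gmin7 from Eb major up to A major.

B7 Bmin7 C#min7

Eb major up to A major is an augmented fourth; each chord root moves by that interval while the quality stays the same.
F7: root F up an augmented fourth → B, giving B7.
Fmin7: root F up an augmented fourth → B, giving Bmin7.
Gmin7: root G up an augmented fourth → C#, giving C#min7.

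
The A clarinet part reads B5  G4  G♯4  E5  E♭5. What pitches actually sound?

The A clarinet sounds a minor third below written, so transpose each written note down a minor third.
B5 to G#5
G4 to E4
G#4 to E#4
E5 to C#5
Eb5 to C5

G#5 E4 E#4 C#5 C5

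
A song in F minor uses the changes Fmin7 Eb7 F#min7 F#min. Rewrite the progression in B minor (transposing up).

Bmin7 A7 B#min7 B#min

F minor up to B minor is an augmented fourth; each chord root moves by that interval while the quality stays the same.
Fmin7: root F up an augmented fourth → B, giving Bmin7.
Eb7: root Eb up an augmented fourth → A, giving A7.
F#min7: root F# up an augmented fourth → B#, giving B#min7.
F#min: root F# up an augmented fourth → B#, giving B#min.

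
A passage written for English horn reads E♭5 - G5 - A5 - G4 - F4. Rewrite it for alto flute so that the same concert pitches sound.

Db5 F5 G5 F4 Eb4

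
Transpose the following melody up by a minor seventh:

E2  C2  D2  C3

E2 to D3
C2 to Bb2
D2 to C3
C3 to Bb3

D3 Bb2 C3 Bb3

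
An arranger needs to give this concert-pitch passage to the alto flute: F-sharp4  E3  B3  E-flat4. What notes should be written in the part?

B4 A3 E4 Ab4

Written C4 sounds as G3 on the alto flute, so concert pitches are written a perfect fourth up.
F#4 becomes B4
E3 becomes A3
B3 becomes E4
Eb4 becomes Ab4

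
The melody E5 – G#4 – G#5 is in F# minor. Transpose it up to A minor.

G5 B4 B5

From F# up to A is a minor third; apply that to each pitch.
E5 -> G5
G#4 -> B4
G#5 -> B5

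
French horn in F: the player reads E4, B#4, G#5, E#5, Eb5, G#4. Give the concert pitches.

A3 E#4 C#5 A#4 Ab4 C#4

The French horn in F sounds a perfect fifth below written, so transpose each written note down a perfect fifth.
E4 → A3
B#4 → E#4
G#5 → C#5
E#5 → A#4
Eb5 → Ab4
G#4 → C#4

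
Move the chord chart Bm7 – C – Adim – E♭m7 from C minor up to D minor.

C minor up to D minor is a major second; each chord root moves by that interval while the quality stays the same.
Bm7: root B up a major second → C#, giving C#m7.
C: root C up a major second → D, giving D.
Adim: root A up a major second → B, giving Bdim.
E♭m7: root E♭ up a major second → F, giving Fm7.

C#m7 D Bdim Fm7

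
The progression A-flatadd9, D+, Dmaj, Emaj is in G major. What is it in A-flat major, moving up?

Bbbadd9 Eb+ Ebmaj Fmaj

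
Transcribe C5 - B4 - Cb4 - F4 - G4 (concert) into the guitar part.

C6 B5 Cb5 F5 G5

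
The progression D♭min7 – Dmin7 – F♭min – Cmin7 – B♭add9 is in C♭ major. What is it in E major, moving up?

F#min7 F##min7 Amin E#min7 D#add9

C♭ major up to E major is an augmented third; each chord root moves by that interval while the quality stays the same.
D♭min7: root D♭ up an augmented third → F#, giving F#min7.
Dmin7: root D up an augmented third → F##, giving F##min7.
F♭min: root F♭ up an augmented third → A, giving Amin.
Cmin7: root C up an augmented third → E#, giving E#min7.
B♭add9: root B♭ up an augmented third → D#, giving D#add9.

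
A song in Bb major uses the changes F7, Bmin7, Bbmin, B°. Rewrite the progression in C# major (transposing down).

Bb major down to C# major is a diminished seventh; each chord root moves by that interval while the quality stays the same.
F7: root F down a diminished seventh → G#, giving G#7.
Bmin7: root B down a diminished seventh → C##, giving C##min7.
Bbmin: root Bb down a diminished seventh → C#, giving C#min.
B°: root B down a diminished seventh → C##, giving C##°.

G#7 C##min7 C#min C##°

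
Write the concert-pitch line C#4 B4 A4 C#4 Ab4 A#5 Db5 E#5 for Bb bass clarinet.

D#5 C#6 B5 D#5 Bb5 B#6 Eb6 F##6

Written C4 sounds as Bb2 on the Bb bass clarinet, so concert pitches are written a major ninth up.
C#4 -> D#5
B4 -> C#6
A4 -> B5
C#4 -> D#5
Ab4 -> Bb5
A#5 -> B#6
Db5 -> Eb6
E#5 -> F##6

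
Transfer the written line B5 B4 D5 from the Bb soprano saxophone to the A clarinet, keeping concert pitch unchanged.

First find concert pitch: the Bb soprano saxophone sounds a major second below written, so B5 B4 D5 sounds A5 A4 C5.
Then write for A clarinet: it sounds a minor third below written, so the part must be a minor third above concert.
A5 → C6
A4 → C5
C5 → Eb5

C6 C5 Eb5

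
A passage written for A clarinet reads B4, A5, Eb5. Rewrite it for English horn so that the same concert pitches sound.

D#5 C#6 G5

First find concert pitch: the A clarinet sounds a minor third below written, so B4 A5 Eb5 sounds G#4 F#5 C5.
Then write for English horn: it sounds a perfect fifth below written, so the part must be a perfect fifth above concert.
G#4 → D#5
F#5 → C#6
C5 → G5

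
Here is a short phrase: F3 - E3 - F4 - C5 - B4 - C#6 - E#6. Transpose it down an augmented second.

Ebb3 Db3 Ebb4 Bbb4 Ab4 Bb5 D6

F3 gives Ebb3
E3 gives Db3
F4 gives Ebb4
C5 gives Bbb4
B4 gives Ab4
C#6 gives Bb5
E#6 gives D6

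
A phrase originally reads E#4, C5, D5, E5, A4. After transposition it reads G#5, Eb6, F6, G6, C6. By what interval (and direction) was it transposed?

up a minor tenth

Take the first pair: E#4 → G#5. E to G spans 10 letter names, so the interval is some kind of tenth.
E#4 to G#5 is 15 semitones, which makes it a minor tenth; the second version is higher, so the direction is up.
Checking another pair — A4 → C6 — gives the same interval.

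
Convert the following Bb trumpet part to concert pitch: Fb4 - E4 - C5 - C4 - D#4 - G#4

Ebb4 D4 Bb4 Bb3 C#4 F#4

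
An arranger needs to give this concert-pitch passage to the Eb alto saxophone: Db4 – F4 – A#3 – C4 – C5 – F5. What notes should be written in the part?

The Eb alto saxophone sounds a major sixth below written, so the written part must be a major sixth above concert — transpose each note up.
Db4 to Bb4
F4 to D5
A#3 to F##4
C4 to A4
C5 to A5
F5 to D6

Bb4 D5 F##4 A4 A5 D6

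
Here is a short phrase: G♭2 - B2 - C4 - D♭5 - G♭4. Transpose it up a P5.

Gb2 up a perfect fifth is Db3.
A perfect fifth up from B2 gives F#3.
C4: a fifth up reaches G, and 7 semitones makes it G4.
A perfect fifth up from Db5 gives Ab5.
Gb4: a fifth up reaches D, and 7 semitones makes it Db5.

Db3 F#3 G4 Ab5 Db5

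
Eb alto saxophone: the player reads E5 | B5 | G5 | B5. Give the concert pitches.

G4 D5 Bb4 D5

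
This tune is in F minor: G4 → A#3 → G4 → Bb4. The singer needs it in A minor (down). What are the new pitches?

B3 C##3 B3 D4

From F down to A is a minor sixth; apply that to each pitch.
G4 -> B3
A#3 -> C##3
G4 -> B3
Bb4 -> D4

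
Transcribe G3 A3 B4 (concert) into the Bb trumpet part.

A3 B3 C#5

The Bb trumpet sounds a major second below written, so the written part must be a major second above concert — transpose each note up.
G3 gives A3
A3 gives B3
B4 gives C#5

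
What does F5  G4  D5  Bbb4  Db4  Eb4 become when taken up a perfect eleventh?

Bb6 C6 G6 Ebb6 Gb5 Ab5

F5 -> Bb6
G4 -> C6
D5 -> G6
Bbb4 -> Ebb6
Db4 -> Gb5
Eb4 -> Ab5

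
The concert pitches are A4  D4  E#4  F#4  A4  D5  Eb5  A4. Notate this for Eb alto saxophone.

F#5 B4 C##5 D#5 F#5 B5 C6 F#5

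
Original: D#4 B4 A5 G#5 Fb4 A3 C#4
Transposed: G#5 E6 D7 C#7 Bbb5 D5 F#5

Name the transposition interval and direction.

up a perfect eleventh

Take the first pair: D#4 → G#5. D to G spans 11 letter names, so the interval is some kind of eleventh.
D#4 to G#5 is 17 semitones, which makes it a perfect eleventh; the second version is higher, so the direction is up.
Checking another pair — C#4 → F#5 — gives the same interval.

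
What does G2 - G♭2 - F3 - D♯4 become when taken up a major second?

G2: a second up reaches A, and 2 semitones makes it A2.
Gb2: a second up reaches A, and 2 semitones makes it Ab2.
F3: a second up reaches G, and 2 semitones makes it G3.
D#4 up a major second is E#4.

A2 Ab2 G3 E#4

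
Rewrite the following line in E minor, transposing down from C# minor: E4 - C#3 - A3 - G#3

G3 E2 C3 B2

C# minor to E minor down is a major sixth, so every note moves down by that interval.
E4 -> G3
C#3 -> E2
A3 -> C3
G#3 -> B2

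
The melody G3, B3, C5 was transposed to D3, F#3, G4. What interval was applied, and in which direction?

down a perfect fourth

Take the first pair: G3 → D3. G to D spans 4 letter names, so the interval is some kind of fourth.
D3 to G3 is 5 semitones, which makes it a perfect fourth; the second version is lower, so the direction is down.
Checking another pair — C5 → G4 — gives the same interval.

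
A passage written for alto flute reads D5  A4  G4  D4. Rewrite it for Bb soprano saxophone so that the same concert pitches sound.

B4 F#4 E4 B3

First find concert pitch: the alto flute sounds a perfect fourth below written, so D5 A4 G4 D4 sounds A4 E4 D4 A3.
Then write for Bb soprano saxophone: it sounds a major second below written, so the part must be a major second above concert.
A4 → B4
E4 → F#4
D4 → E4
A3 → B3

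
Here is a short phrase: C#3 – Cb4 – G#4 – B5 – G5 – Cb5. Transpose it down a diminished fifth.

F##2 F3 C##4 E#5 C#5 F4

A diminished fifth down from C#3 gives F##2.
Cb4 down a diminished fifth is F3.
A diminished fifth down from G#4 gives C##4.
B5: a fifth down reaches E, and 6 semitones makes it E#5.
G5 down a diminished fifth is C#5.
Cb5 down a diminished fifth is F4.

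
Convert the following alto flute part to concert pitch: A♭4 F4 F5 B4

Eb4 C4 C5 F#4

Written C4 on the alto flute sounds as G3, a perfect fourth lower; apply that shift to every note.
Ab4 gives Eb4
F4 gives C4
F5 gives C5
B4 gives F#4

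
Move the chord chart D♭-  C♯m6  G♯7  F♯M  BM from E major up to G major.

Fb- Em6 B7 AM DM

E major up to G major is a minor third; each chord root moves by that interval while the quality stays the same.
D♭-: root D♭ up a minor third → Fb, giving Fb-.
C♯m6: root C♯ up a minor third → E, giving Em6.
G♯7: root G♯ up a minor third → B, giving B7.
F♯M: root F♯ up a minor third → A, giving AM.
BM: root B up a minor third → D, giving DM.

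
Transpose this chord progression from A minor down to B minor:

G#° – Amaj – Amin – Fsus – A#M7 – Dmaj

A#° Bmaj Bmin Gsus B#M7 Emaj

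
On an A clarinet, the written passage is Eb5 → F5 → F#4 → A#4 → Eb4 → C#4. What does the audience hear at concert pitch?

Written C4 on the A clarinet sounds as A3, a minor third lower; apply that shift to every note.
Eb5 -> C5
F5 -> D5
F#4 -> D#4
A#4 -> F##4
Eb4 -> C4
C#4 -> A#3

C5 D5 D#4 F##4 C4 A#3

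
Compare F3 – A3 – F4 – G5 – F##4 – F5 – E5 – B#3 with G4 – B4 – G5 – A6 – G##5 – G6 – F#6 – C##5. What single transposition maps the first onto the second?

up a major ninth

Take the first pair: F3 → G4. F to G spans 9 letter names, so the interval is some kind of ninth.
F3 to G4 is 14 semitones, which makes it a major ninth; the second version is higher, so the direction is up.
Checking another pair — B#3 → C##5 — gives the same interval.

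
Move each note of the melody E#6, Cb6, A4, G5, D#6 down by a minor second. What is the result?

D##6 Bb5 G#4 F#5 C##6

A minor second down from E#6 gives D##6.
Cb6 down a minor second is Bb5.
A4 down a minor second is G#4.
A minor second down from G5 gives F#5.
A minor second down from D#6 gives C##6.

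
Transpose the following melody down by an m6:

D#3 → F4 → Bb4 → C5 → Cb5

D#3 down a minor sixth is F##2.
A minor sixth down from F4 gives A3.
Bb4: a sixth down reaches D, and 8 semitones makes it D4.
A minor sixth down from C5 gives E4.
Cb5: a sixth down reaches E, and 8 semitones makes it Eb4.

F##2 A3 D4 E4 Eb4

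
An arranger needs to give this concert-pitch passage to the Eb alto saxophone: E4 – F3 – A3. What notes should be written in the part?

Written C4 sounds as Eb3 on the Eb alto saxophone, so concert pitches are written a major sixth up.
E4 to C#5
F3 to D4
A3 to F#4

C#5 D4 F#4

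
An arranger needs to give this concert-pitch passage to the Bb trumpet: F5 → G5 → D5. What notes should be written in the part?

G5 A5 E5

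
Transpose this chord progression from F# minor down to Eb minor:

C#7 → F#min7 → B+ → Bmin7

Bb7 Ebmin7 Ab+ Abmin7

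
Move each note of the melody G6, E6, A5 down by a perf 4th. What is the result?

A perfect fourth down from G6 gives D6.
E6 down a perfect fourth is B5.
A5: a fourth down reaches E, and 5 semitones makes it E5.

D6 B5 E5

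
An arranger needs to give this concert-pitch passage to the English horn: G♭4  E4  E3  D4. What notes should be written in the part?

The English horn sounds a perfect fifth below written, so the written part must be a perfect fifth above concert — transpose each note up.
Gb4 -> Db5
E4 -> B4
E3 -> B3
D4 -> A4

Db5 B4 B3 A4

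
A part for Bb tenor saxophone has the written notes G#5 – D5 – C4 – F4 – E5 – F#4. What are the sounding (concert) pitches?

F#4 C4 Bb2 Eb3 D4 E3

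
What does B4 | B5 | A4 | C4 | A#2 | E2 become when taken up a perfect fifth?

F#5 F#6 E5 G4 E#3 B2

B4 → F#5
B5 → F#6
A4 → E5
C4 → G4
A#2 → E#3
E2 → B2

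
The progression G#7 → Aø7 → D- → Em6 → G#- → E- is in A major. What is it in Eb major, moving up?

A major up to Eb major is a diminished fifth; each chord root moves by that interval while the quality stays the same.
G#7: root G# up a diminished fifth → D, giving D7.
Aø7: root A up a diminished fifth → Eb, giving Ebø7.
D-: root D up a diminished fifth → Ab, giving Ab-.
Em6: root E up a diminished fifth → Bb, giving Bbm6.
G#-: root G# up a diminished fifth → D, giving D-.
E-: root E up a diminished fifth → Bb, giving Bb-.

D7 Ebø7 Ab- Bbm6 D- Bb-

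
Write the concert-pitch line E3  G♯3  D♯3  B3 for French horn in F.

Written C4 sounds as F3 on the French horn in F, so concert pitches are written a perfect fifth up.
E3 → B3
G#3 → D#4
D#3 → A#3
B3 → F#4

B3 D#4 A#3 F#4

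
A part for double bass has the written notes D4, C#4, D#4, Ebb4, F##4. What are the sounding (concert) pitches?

D3 C#3 D#3 Ebb3 F##3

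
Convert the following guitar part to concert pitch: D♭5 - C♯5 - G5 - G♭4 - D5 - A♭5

Db4 C#4 G4 Gb3 D4 Ab4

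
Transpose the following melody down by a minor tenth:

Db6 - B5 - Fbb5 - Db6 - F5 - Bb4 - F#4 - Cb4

Bb4 G#4 Dbb4 Bb4 D4 G3 D#3 Ab2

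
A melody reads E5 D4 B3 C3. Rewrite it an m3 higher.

G5 F4 D4 Eb3

E5 up a minor third is G5.
D4 up a minor third is F4.
B3 up a minor third is D4.
C3: a third up reaches E, and 3 semitones makes it Eb3.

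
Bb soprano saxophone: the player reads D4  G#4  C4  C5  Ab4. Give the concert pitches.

Written C4 on the Bb soprano saxophone sounds as Bb3, a major second lower; apply that shift to every note.
D4 → C4
G#4 → F#4
C4 → Bb3
C5 → Bb4
Ab4 → Gb4

C4 F#4 Bb3 Bb4 Gb4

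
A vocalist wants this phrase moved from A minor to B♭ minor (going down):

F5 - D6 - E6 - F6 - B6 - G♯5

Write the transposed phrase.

From A down to B♭ is a major seventh; apply that to each pitch.
F5 to Gb4
D6 to Eb5
E6 to F5
F6 to Gb5
B6 to C6
G#5 to A4

Gb4 Eb5 F5 Gb5 C6 A4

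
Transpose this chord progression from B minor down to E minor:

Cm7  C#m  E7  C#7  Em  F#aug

Fm7 F#m A7 F#7 Am Baug

B minor down to E minor is a perfect fifth; each chord root moves by that interval while the quality stays the same.
Cm7: root C down a perfect fifth → F, giving Fm7.
C#m: root C# down a perfect fifth → F#, giving F#m.
E7: root E down a perfect fifth → A, giving A7.
C#7: root C# down a perfect fifth → F#, giving F#7.
Em: root E down a perfect fifth → A, giving Am.
F#aug: root F# down a perfect fifth → B, giving Baug.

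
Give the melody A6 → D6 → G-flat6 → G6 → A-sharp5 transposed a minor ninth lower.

G#5 C#5 F5 F#5 G##4

A6 to G#5
D6 to C#5
Gb6 to F5
G6 to F#5
A#5 to G##4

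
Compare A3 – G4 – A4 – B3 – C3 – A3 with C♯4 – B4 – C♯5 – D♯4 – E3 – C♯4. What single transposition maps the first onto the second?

up a major third

Take the first pair: A3 → C#4. A to C spans 3 letter names, so the interval is some kind of third.
A3 to C#4 is 4 semitones, which makes it a major third; the second version is higher, so the direction is up.
Checking another pair — A3 → C#4 — gives the same interval.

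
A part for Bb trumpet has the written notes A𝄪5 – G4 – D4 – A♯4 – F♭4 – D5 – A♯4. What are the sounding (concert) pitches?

G##5 F4 C4 G#4 Ebb4 C5 G#4

The Bb trumpet sounds a major second below written, so transpose each written note down a major second.
A##5 gives G##5
G4 gives F4
D4 gives C4
A#4 gives G#4
Fb4 gives Ebb4
D5 gives C5
A#4 gives G#4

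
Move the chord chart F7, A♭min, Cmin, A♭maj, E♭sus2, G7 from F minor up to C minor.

C7 Ebmin Gmin Ebmaj Bbsus2 D7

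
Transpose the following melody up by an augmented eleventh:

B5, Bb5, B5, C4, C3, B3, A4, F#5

An augmented eleventh up from B5 gives E#7.
Bb5 up an augmented eleventh is E7.
B5 up an augmented eleventh is E#7.
An augmented eleventh up from C4 gives F#5.
C3 up an augmented eleventh is F#4.
B3 up an augmented eleventh is E#5.
An augmented eleventh up from A4 gives D#6.
F#5: an eleventh up reaches B, and 18 semitones makes it B#6.

E#7 E7 E#7 F#5 F#4 E#5 D#6 B#6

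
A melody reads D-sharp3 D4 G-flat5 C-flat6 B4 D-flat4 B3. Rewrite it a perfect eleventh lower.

A perfect eleventh down from D#3 gives A#1.
A perfect eleventh down from D4 gives A2.
Gb5: an eleventh down reaches D, and 17 semitones makes it Db4.
Cb6: an eleventh down reaches G, and 17 semitones makes it Gb4.
A perfect eleventh down from B4 gives F#3.
A perfect eleventh down from Db4 gives Ab2.
B3 down a perfect eleventh is F#2.

A#1 A2 Db4 Gb4 F#3 Ab2 F#2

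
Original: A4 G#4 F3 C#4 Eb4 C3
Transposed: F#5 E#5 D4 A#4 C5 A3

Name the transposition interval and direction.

Take the first pair: A4 → F#5. A to F spans 6 letter names, so the interval is some kind of sixth.
A4 to F#5 is 9 semitones, which makes it a major sixth; the second version is higher, so the direction is up.
Checking another pair — C3 → A3 — gives the same interval.

up a major sixth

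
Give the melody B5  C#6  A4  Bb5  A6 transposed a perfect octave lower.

B5 to B4
C#6 to C#5
A4 to A3
Bb5 to Bb4
A6 to A5

B4 C#5 A3 Bb4 A5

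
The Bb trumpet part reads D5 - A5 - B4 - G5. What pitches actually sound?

The Bb trumpet sounds a major second below written, so transpose each written note down a major second.
D5 -> C5
A5 -> G5
B4 -> A4
G5 -> F5

C5 G5 A4 F5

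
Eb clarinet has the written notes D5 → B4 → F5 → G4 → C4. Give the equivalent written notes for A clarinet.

Ab5 F5 Cb6 Db5 Gb4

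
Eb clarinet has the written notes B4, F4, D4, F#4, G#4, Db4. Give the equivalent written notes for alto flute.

G5 Db5 Bb4 D5 E5 Bbb4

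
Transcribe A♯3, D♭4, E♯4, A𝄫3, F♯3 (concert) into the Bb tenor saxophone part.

B#4 Eb5 F##5 Bbb4 G#4

Written C4 sounds as Bb2 on the Bb tenor saxophone, so concert pitches are written a major ninth up.
A#3 gives B#4
Db4 gives Eb5
E#4 gives F##5
Abb3 gives Bbb4
F#3 gives G#4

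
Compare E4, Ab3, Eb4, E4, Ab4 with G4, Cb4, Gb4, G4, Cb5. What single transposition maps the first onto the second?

From E4 to G4 is 3 letter names — a third of some quality.
E4 to G4 is 3 semitones, which makes it a minor third; the second version is higher, so the direction is up.
Checking another pair — Ab4 → Cb5 — gives the same interval.

up a minor third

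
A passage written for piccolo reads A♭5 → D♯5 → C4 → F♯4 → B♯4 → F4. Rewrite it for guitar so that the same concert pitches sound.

First find concert pitch: the piccolo sounds a perfect octave above written, so A♭5 D♯5 C4 F♯4 B♯4 F4 sounds Ab6 D#6 C5 F#5 B#5 F5.
Then write for guitar: it sounds a perfect octave below written, so the part must be a perfect octave above concert.
Ab6 → Ab7
D#6 → D#7
C5 → C6
F#5 → F#6
B#5 → B#6
F5 → F6

Ab7 D#7 C6 F#6 B#6 F6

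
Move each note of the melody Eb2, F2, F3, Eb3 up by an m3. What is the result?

Gb2 Ab2 Ab3 Gb3

A minor third up from Eb2 gives Gb2.
A minor third up from F2 gives Ab2.
F3: a third up reaches A, and 3 semitones makes it Ab3.
Eb3 up a minor third is Gb3.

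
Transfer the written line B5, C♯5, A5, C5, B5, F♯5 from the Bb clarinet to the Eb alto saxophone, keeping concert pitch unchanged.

F#6 G#5 E6 G5 F#6 C#6

First find concert pitch: the Bb clarinet sounds a major second below written, so B5 C♯5 A5 C5 B5 F♯5 sounds A5 B4 G5 Bb4 A5 E5.
Then write for Eb alto saxophone: it sounds a major sixth below written, so the part must be a major sixth above concert.
A5 → F#6
B4 → G#5
G5 → E6
Bb4 → G5
A5 → F#6
E5 → C#6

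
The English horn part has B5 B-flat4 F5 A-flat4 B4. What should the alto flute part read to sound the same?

First find concert pitch: the English horn sounds a perfect fifth below written, so B5 B-flat4 F5 A-flat4 B4 sounds E5 Eb4 Bb4 Db4 E4.
Then write for alto flute: it sounds a perfect fourth below written, so the part must be a perfect fourth above concert.
E5 → A5
Eb4 → Ab4
Bb4 → Eb5
Db4 → Gb4
E4 → A4

A5 Ab4 Eb5 Gb4 A4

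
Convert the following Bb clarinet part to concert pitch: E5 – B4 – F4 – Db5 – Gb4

D5 A4 Eb4 Cb5 Fb4

The Bb clarinet sounds a major second below written, so transpose each written note down a major second.
E5 gives D5
B4 gives A4
F4 gives Eb4
Db5 gives Cb5
Gb4 gives Fb4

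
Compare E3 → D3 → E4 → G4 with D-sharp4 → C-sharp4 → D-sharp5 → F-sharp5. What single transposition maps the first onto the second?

up a major seventh

From E3 to D#4 is 7 letter names — a seventh of some quality.
E3 to D#4 is 11 semitones, which makes it a major seventh; the second version is higher, so the direction is up.
Checking another pair — G4 → F#5 — gives the same interval.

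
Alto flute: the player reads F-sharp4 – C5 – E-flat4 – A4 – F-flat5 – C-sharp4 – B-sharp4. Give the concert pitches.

Written C4 on the alto flute sounds as G3, a perfect fourth lower; apply that shift to every note.
F#4 becomes C#4
C5 becomes G4
Eb4 becomes Bb3
A4 becomes E4
Fb5 becomes Cb5
C#4 becomes G#3
B#4 becomes F##4

C#4 G4 Bb3 E4 Cb5 G#3 F##4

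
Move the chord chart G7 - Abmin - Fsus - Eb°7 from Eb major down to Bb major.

D7 Ebmin Csus Bb°7

Eb major down to Bb major is a perfect fourth; each chord root moves by that interval while the quality stays the same.
G7: root G down a perfect fourth → D, giving D7.
Abmin: root Ab down a perfect fourth → Eb, giving Ebmin.
Fsus: root F down a perfect fourth → C, giving Csus.
Eb°7: root Eb down a perfect fourth → Bb, giving Bb°7.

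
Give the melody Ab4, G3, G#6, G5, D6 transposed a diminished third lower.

A diminished third down from Ab4 gives F#4.
A diminished third down from G3 gives E#3.
G#6: a third down reaches E, and 2 semitones makes it E##6.
G5 down a diminished third is E#5.
D6 down a diminished third is B#5.

F#4 E#3 E##6 E#5 B#5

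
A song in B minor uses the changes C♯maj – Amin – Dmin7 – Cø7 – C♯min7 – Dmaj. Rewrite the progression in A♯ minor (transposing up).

B minor up to A♯ minor is a major seventh; each chord root moves by that interval while the quality stays the same.
C♯maj: root C♯ up a major seventh → B#, giving B#maj.
Amin: root A up a major seventh → G#, giving G#min.
Dmin7: root D up a major seventh → C#, giving C#min7.
Cø7: root C up a major seventh → B, giving Bø7.
C♯min7: root C♯ up a major seventh → B#, giving B#min7.
Dmaj: root D up a major seventh → C#, giving C#maj.

B#maj G#min C#min7 Bø7 B#min7 C#maj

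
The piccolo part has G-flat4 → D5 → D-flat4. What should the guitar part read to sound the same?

First find concert pitch: the piccolo sounds a perfect octave above written, so G-flat4 D5 D-flat4 sounds Gb5 D6 Db5.
Then write for guitar: it sounds a perfect octave below written, so the part must be a perfect octave above concert.
Gb5 → Gb6
D6 → D7
Db5 → Db6

Gb6 D7 Db6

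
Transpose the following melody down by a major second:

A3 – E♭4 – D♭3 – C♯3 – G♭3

A3 to G3
Eb4 to Db4
Db3 to Cb3
C#3 to B2
Gb3 to Fb3

G3 Db4 Cb3 B2 Fb3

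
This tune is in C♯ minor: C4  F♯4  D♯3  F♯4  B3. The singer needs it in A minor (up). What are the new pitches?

Ab4 D5 B3 D5 G4

C♯ minor to A minor up is a minor sixth, so every note moves up by that interval.
C4 gives Ab4
F#4 gives D5
D#3 gives B3
F#4 gives D5
B3 gives G4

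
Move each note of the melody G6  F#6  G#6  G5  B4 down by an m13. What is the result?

G6 gives B4
F#6 gives A#4
G#6 gives B#4
G5 gives B3
B4 gives D#3

B4 A#4 B#4 B3 D#3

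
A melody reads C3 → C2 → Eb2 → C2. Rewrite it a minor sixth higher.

A minor sixth up from C3 gives Ab3.
C2 up a minor sixth is Ab2.
Eb2 up a minor sixth is Cb3.
A minor sixth up from C2 gives Ab2.

Ab3 Ab2 Cb3 Ab2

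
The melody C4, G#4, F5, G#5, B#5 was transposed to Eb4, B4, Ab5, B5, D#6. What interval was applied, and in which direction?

up a minor third

Take the first pair: C4 → Eb4. C to E spans 3 letter names, so the interval is some kind of third.
C4 to Eb4 is 3 semitones, which makes it a minor third; the second version is higher, so the direction is up.
Checking another pair — B#5 → D#6 — gives the same interval.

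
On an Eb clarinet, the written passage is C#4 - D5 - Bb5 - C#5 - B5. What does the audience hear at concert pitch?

E4 F5 Db6 E5 D6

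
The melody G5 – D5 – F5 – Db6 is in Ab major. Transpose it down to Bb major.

Ab major to Bb major down is a minor seventh, so every note moves down by that interval.
G5 -> A4
D5 -> E4
F5 -> G4
Db6 -> Eb5

A4 E4 G4 Eb5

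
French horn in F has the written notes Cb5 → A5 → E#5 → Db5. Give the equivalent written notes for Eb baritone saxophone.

Db6 B6 F##6 Eb6

First find concert pitch: the French horn in F sounds a perfect fifth below written, so Cb5 A5 E#5 Db5 sounds Fb4 D5 A#4 Gb4.
Then write for Eb baritone saxophone: it sounds a major thirteenth below written, so the part must be a major thirteenth above concert.
Fb4 → Db6
D5 → B6
A#4 → F##6
Gb4 → Eb6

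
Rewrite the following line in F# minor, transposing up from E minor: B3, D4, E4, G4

C#4 E4 F#4 A4

E minor to F# minor up is a major second, so every note moves up by that interval.
B3 -> C#4
D4 -> E4
E4 -> F#4
G4 -> A4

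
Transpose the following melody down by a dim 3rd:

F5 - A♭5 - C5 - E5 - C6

F5 → D#5
Ab5 → F#5
C5 → A#4
E5 → C##5
C6 → A#5

D#5 F#5 A#4 C##5 A#5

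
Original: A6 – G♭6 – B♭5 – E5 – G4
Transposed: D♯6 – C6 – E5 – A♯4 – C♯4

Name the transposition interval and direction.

down a diminished fifth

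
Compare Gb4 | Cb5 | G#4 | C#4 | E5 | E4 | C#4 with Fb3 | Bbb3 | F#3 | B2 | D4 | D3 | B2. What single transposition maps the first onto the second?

From Gb4 to Fb3 is 9 letter names — a ninth of some quality.
Fb3 to Gb4 is 14 semitones, which makes it a major ninth; the second version is lower, so the direction is down.
Checking another pair — C#4 → B2 — gives the same interval.

down a major ninth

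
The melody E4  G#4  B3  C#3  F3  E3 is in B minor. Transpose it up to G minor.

C5 E5 G4 A3 Db4 C4

B minor to G minor up is a minor sixth, so every note moves up by that interval.
E4 to C5
G#4 to E5
B3 to G4
C#3 to A3
F3 to Db4
E3 to C4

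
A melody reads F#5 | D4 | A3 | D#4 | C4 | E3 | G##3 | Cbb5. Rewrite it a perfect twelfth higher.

F#5 up a perfect twelfth is C#7.
A perfect twelfth up from D4 gives A5.
A perfect twelfth up from A3 gives E5.
A perfect twelfth up from D#4 gives A#5.
C4: a twelfth up reaches G, and 19 semitones makes it G5.
E3 up a perfect twelfth is B4.
A perfect twelfth up from G##3 gives D##5.
A perfect twelfth up from Cbb5 gives Gbb6.

C#7 A5 E5 A#5 G5 B4 D##5 Gbb6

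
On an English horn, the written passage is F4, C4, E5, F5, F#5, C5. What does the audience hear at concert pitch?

Bb3 F3 A4 Bb4 B4 F4

Written C4 on the English horn sounds as F3, a perfect fifth lower; apply that shift to every note.
F4 -> Bb3
C4 -> F3
E5 -> A4
F5 -> Bb4
F#5 -> B4
C5 -> F4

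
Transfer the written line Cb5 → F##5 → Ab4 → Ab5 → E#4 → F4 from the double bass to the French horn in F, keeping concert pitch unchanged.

First find concert pitch: the double bass sounds a perfect octave below written, so Cb5 F##5 Ab4 Ab5 E#4 F4 sounds Cb4 F##4 Ab3 Ab4 E#3 F3.
Then write for French horn in F: it sounds a perfect fifth below written, so the part must be a perfect fifth above concert.
Cb4 → Gb4
F##4 → C##5
Ab3 → Eb4
Ab4 → Eb5
E#3 → B#3
F3 → C4

Gb4 C##5 Eb4 Eb5 B#3 C4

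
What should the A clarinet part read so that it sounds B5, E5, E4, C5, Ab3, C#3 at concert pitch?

D6 G5 G4 Eb5 Cb4 E3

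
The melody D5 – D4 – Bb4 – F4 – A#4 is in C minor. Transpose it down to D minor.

From C down to D is a minor seventh; apply that to each pitch.
D5 gives E4
D4 gives E3
Bb4 gives C4
F4 gives G3
A#4 gives B#3

E4 E3 C4 G3 B#3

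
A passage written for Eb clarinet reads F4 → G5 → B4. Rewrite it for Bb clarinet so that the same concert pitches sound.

First find concert pitch: the Eb clarinet sounds a minor third above written, so F4 G5 B4 sounds Ab4 Bb5 D5.
Then write for Bb clarinet: it sounds a major second below written, so the part must be a major second above concert.
Ab4 → Bb4
Bb5 → C6
D5 → E5

Bb4 C6 E5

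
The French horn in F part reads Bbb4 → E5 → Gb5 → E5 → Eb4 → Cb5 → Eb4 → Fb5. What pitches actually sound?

Ebb4 A4 Cb5 A4 Ab3 Fb4 Ab3 Bbb4

The French horn in F sounds a perfect fifth below written, so transpose each written note down a perfect fifth.
Bbb4 -> Ebb4
E5 -> A4
Gb5 -> Cb5
E5 -> A4
Eb4 -> Ab3
Cb5 -> Fb4
Eb4 -> Ab3
Fb5 -> Bbb4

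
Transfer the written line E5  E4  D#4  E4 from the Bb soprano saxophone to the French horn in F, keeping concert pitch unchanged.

A5 A4 G#4 A4

First find concert pitch: the Bb soprano saxophone sounds a major second below written, so E5 E4 D#4 E4 sounds D5 D4 C#4 D4.
Then write for French horn in F: it sounds a perfect fifth below written, so the part must be a perfect fifth above concert.
D5 → A5
D4 → A4
C#4 → G#4
D4 → A4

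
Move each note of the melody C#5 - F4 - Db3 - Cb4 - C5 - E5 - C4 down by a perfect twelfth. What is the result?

F#3 Bb2 Gb1 Fb2 F3 A3 F2

C#5: a twelfth down reaches F, and 19 semitones makes it F#3.
F4 down a perfect twelfth is Bb2.
Db3 down a perfect twelfth is Gb1.
Cb4: a twelfth down reaches F, and 19 semitones makes it Fb2.
C5 down a perfect twelfth is F3.
E5: a twelfth down reaches A, and 19 semitones makes it A3.
A perfect twelfth down from C4 gives F2.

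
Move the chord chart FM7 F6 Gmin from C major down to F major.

BbM7 Bb6 Cmin

C major down to F major is a perfect fifth; each chord root moves by that interval while the quality stays the same.
FM7: root F down a perfect fifth → Bb, giving BbM7.
F6: root F down a perfect fifth → Bb, giving Bb6.
Gmin: root G down a perfect fifth → C, giving Cmin.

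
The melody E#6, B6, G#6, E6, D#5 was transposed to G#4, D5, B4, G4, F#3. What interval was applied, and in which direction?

down a major thirteenth

From E#6 to G#4 is 13 letter names — a thirteenth of some quality.
G#4 to E#6 is 21 semitones, which makes it a major thirteenth; the second version is lower, so the direction is down.
Checking another pair — D#5 → F#3 — gives the same interval.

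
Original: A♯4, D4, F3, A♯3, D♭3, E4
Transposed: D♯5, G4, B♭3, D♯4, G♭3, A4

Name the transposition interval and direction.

Take the first pair: A#4 → D#5. A to D spans 4 letter names, so the interval is some kind of fourth.
A#4 to D#5 is 5 semitones, which makes it a perfect fourth; the second version is higher, so the direction is up.
Checking another pair — E4 → A4 — gives the same interval.

up a perfect fourth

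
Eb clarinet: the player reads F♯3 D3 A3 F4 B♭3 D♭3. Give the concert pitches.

A3 F3 C4 Ab4 Db4 Fb3

Written C4 on the Eb clarinet sounds as Eb4, a minor third higher; apply that shift to every note.
F#3 becomes A3
D3 becomes F3
A3 becomes C4
F4 becomes Ab4
Bb3 becomes Db4
Db3 becomes Fb3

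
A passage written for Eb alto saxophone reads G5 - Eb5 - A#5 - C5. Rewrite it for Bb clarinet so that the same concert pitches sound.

First find concert pitch: the Eb alto saxophone sounds a major sixth below written, so G5 Eb5 A#5 C5 sounds Bb4 Gb4 C#5 Eb4.
Then write for Bb clarinet: it sounds a major second below written, so the part must be a major second above concert.
Bb4 → C5
Gb4 → Ab4
C#5 → D#5
Eb4 → F4

C5 Ab4 D#5 F4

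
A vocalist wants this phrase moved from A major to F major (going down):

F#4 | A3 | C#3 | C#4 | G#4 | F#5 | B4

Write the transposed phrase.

D4 F3 A2 A3 E4 D5 G4

A major to F major down is a major third, so every note moves down by that interval.
F#4 becomes D4
A3 becomes F3
C#3 becomes A2
C#4 becomes A3
G#4 becomes E4
F#5 becomes D5
B4 becomes G4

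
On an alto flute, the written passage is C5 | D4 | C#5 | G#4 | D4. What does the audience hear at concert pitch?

G4 A3 G#4 D#4 A3

The alto flute sounds a perfect fourth below written, so transpose each written note down a perfect fourth.
C5 → G4
D4 → A3
C#5 → G#4
G#4 → D#4
D4 → A3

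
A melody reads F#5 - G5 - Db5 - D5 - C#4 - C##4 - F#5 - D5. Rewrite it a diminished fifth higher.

C6 Db6 Abb5 Ab5 G4 G#4 C6 Ab5

F#5 to C6
G5 to Db6
Db5 to Abb5
D5 to Ab5
C#4 to G4
C##4 to G#4
F#5 to C6
D5 to Ab5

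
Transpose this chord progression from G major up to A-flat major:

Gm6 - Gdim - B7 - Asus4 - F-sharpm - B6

Abm6 Abdim C7 Bbsus4 Gm C6

G major up to A-flat major is a minor second; each chord root moves by that interval while the quality stays the same.
Gm6: root G up a minor second → Ab, giving Abm6.
Gdim: root G up a minor second → Ab, giving Abdim.
B7: root B up a minor second → C, giving C7.
Asus4: root A up a minor second → Bb, giving Bbsus4.
F-sharpm: root F-sharp up a minor second → G, giving Gm.
B6: root B up a minor second → C, giving C6.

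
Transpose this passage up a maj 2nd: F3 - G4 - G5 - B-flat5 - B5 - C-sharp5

G3 A4 A5 C6 C#6 D#5

A major second up from F3 gives G3.
G4: a second up reaches A, and 2 semitones makes it A4.
A major second up from G5 gives A5.
Bb5 up a major second is C6.
B5: a second up reaches C, and 2 semitones makes it C#6.
C#5 up a major second is D#5.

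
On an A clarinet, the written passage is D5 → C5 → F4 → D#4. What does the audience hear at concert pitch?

B4 A4 D4 B#3

Written C4 on the A clarinet sounds as A3, a minor third lower; apply that shift to every note.
D5 -> B4
C5 -> A4
F4 -> D4
D#4 -> B#3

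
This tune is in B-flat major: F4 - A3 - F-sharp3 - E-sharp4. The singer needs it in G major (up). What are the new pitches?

B-flat major to G major up is a major sixth, so every note moves up by that interval.
F4 gives D5
A3 gives F#4
F#3 gives D#4
E#4 gives C##5

D5 F#4 D#4 C##5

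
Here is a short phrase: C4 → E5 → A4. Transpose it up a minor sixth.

Ab4 C6 F5

A minor sixth up from C4 gives Ab4.
E5 up a minor sixth is C6.
A minor sixth up from A4 gives F5.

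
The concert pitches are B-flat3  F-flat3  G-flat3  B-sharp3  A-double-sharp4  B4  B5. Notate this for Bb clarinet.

C4 Gb3 Ab3 C##4 B##4 C#5 C#6

Written C4 sounds as Bb3 on the Bb clarinet, so concert pitches are written a major second up.
Bb3 to C4
Fb3 to Gb3
Gb3 to Ab3
B#3 to C##4
A##4 to B##4
B4 to C#5
B5 to C#6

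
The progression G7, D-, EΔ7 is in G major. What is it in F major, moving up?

G major up to F major is a minor seventh; each chord root moves by that interval while the quality stays the same.
G7: root G up a minor seventh → F, giving F7.
D-: root D up a minor seventh → C, giving C-.
EΔ7: root E up a minor seventh → D, giving DΔ7.

F7 C- DΔ7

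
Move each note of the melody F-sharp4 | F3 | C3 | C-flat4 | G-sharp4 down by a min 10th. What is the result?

D#3 D2 A1 Ab2 E#3

F#4 to D#3
F3 to D2
C3 to A1
Cb4 to Ab2
G#4 to E#3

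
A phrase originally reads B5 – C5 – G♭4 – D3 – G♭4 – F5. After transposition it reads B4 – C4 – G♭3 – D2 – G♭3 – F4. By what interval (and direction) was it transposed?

down a perfect octave

From B5 to B4 is 8 letter names — an octave of some quality.
B4 to B5 is 12 semitones, which makes it a perfect octave; the second version is lower, so the direction is down.
Checking another pair — F5 → F4 — gives the same interval.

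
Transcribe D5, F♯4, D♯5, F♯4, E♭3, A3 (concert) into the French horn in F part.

A5 C#5 A#5 C#5 Bb3 E4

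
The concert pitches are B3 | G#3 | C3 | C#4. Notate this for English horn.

F#4 D#4 G3 G#4

The English horn sounds a perfect fifth below written, so the written part must be a perfect fifth above concert — transpose each note up.
B3 gives F#4
G#3 gives D#4
C3 gives G3
C#4 gives G#4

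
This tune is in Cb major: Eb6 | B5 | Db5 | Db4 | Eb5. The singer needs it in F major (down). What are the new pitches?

A5 E#5 G4 G3 A4

From Cb down to F is a diminished fifth; apply that to each pitch.
Eb6 -> A5
B5 -> E#5
Db5 -> G4
Db4 -> G3
Eb5 -> A4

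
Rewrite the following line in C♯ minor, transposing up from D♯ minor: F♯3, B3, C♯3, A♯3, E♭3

From D♯ up to C♯ is a minor seventh; apply that to each pitch.
F#3 → E4
B3 → A4
C#3 → B3
A#3 → G#4
Eb3 → Db4

E4 A4 B3 G#4 Db4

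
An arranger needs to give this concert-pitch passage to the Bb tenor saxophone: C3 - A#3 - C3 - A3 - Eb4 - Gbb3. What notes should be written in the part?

Written C4 sounds as Bb2 on the Bb tenor saxophone, so concert pitches are written a major ninth up.
C3 -> D4
A#3 -> B#4
C3 -> D4
A3 -> B4
Eb4 -> F5
Gbb3 -> Abb4

D4 B#4 D4 B4 F5 Abb4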